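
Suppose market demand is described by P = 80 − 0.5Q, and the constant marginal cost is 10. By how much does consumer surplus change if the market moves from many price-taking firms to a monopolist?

Under competition P = MC = 10, so Q = (80 − 10)/0.5 = 140.
CS = ½·(80 − 10)·140 = 4900.
A monopolist chooses Q where MR = MC. MR = 80 − Q; setting this equal to 10 gives Q = 70 and P = 45.
CS = ½·(80 − 45)·70 = 1225.
Change in consumer surplus: 1225 − 4900 = −3675.

CS falls by 3675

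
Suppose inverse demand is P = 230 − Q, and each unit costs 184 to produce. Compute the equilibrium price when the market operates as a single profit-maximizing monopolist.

P = 207

Monopoly sets MR = MC: 230 − 2Q = 184 ⇒ Q = 23, P = 230 − 23 = 207.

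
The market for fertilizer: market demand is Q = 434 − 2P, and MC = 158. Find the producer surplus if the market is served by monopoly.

PS = 1740.5

Inverting demand: P = 217 − 0.5Q.
The monopolist equates marginal revenue to marginal cost: 217 − Q = 158, so Q = 59. From demand, P = 187.5.
PS = (187.5 − 158)·59 = 1740.5.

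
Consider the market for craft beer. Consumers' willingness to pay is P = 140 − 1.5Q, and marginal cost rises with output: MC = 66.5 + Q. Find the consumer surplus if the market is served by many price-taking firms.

CS = 648.27

Under competition P = MC: 140 − 1.5Q = 66.5 + Q ⇒ Q = 29.4, P = 95.9.
CS = ½·(140 − 95.9)·29.4 = 648.27.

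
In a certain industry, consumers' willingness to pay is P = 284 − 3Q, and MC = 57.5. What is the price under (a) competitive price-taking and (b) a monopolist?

Under competition P = MC = 57.5, so Q = (284 − 57.5)/3 = 75.5.
The monopolist equates marginal revenue to marginal cost: 284 − 6Q = 57.5, so Q = 37.75. From demand, P = 170.75.

Competition: P = 57.5; Monopoly: P = 170.75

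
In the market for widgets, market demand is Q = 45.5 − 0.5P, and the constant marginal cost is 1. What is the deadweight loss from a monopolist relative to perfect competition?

Inverting demand: P = 91 − 2Q.
Perfect competition: P = MC = 1, so 91 − 2Q = 1 and Q = 45.
Monopoly sets MR = MC: 91 − 4Q = 1 ⇒ Q = 22.5, P = 91 − 2·22.5 = 46.
DWL is the triangle between Q = 22.5 and Q = 45: ½·(45 − 22.5)·(46 − 1) = 506.25.

DWL = 506.25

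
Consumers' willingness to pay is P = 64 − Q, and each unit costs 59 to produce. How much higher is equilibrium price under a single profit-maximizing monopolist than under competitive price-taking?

Perfect competition: P = MC = 59, so 64 − Q = 59 and Q = 5.
The monopolist equates marginal revenue to marginal cost: 64 − 2Q = 59, so Q = 2.5. From demand, P = 61.5.
Change in equilibrium price: 61.5 − 59 = 2.5.

Equilibrium price rises by 2.5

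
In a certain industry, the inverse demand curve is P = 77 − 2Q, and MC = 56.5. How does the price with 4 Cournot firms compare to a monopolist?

Cournot with 4 identical firms: the symmetric best-response condition is 77 − 10q = 56.5. Each firm produces q = 2.05, total output Q = 8.2, price P = 60.6.
A monopolist chooses Q where MR = MC. MR = 77 − 4Q; setting this equal to 56.5 gives Q = 5.125 and P = 66.75.

Cournot: P = 60.6; Monopoly: P = 66.75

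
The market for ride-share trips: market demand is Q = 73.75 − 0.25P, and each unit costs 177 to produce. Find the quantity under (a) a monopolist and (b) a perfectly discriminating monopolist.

Monopoly: Q = 14.75; Perfect PD: Q = 29.5

Inverting demand: P = 295 − 4Q.
A monopolist chooses Q where MR = MC. MR = 295 − 8Q; setting this equal to 177 gives Q = 14.75 and P = 236.
A perfectly discriminating monopolist sells every unit with P(Q) ≥ MC(Q), so output equals the competitive quantity Q = 29.5. Each buyer pays their reservation price, so CS = 0 and the firm captures all surplus.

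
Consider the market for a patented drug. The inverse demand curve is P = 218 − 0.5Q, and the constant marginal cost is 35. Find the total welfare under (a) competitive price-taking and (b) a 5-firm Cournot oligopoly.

Competition: TS = 33489; Cournot: TS = 32558.75

Under competition P = MC = 35, so Q = (218 − 35)/0.5 = 366.
CS = ½·(218 − 35)·366 = 33489; PS = (35 − 35)·366 = 0; TS = 33489.
With 5 symmetric Cournot firms, each firm's FOC gives 218 − 3q = 35, so q = 61, Q = 5·61 = 305, and P = 65.5.
CS = ½·(218 − 65.5)·305 = 23256.25; PS = (65.5 − 35)·305 = 9302.5; TS = 32558.75.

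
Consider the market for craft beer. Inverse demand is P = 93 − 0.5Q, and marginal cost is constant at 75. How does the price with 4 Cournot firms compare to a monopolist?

Cournot: P = 78.6; Monopoly: P = 84

With 4 symmetric Cournot firms, each firm's FOC gives 93 − 2.5q = 75, so q = 7.2, Q = 4·7.2 = 28.8, and P = 78.6.
The monopolist equates marginal revenue to marginal cost: 93 − Q = 75, so Q = 18. From demand, P = 84.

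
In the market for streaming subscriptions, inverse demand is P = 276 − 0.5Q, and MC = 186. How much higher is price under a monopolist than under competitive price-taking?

Price rises by 45

Perfect competition: P = MC = 186, so 276 − 0.5Q = 186 and Q = 180.
The monopolist equates marginal revenue to marginal cost: 276 − Q = 186, so Q = 90. From demand, P = 231.
Change in price: 231 − 186 = 45.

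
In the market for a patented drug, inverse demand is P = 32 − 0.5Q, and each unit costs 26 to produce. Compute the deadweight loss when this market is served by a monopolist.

Perfect competition: P = MC = 26, so 32 − 0.5Q = 26 and Q = 12.
The monopolist equates marginal revenue to marginal cost: 32 − Q = 26, so Q = 6. From demand, P = 29.
DWL is the triangle between Q = 6 and Q = 12: ½·(12 − 6)·(29 − 26) = 9.

DWL = 9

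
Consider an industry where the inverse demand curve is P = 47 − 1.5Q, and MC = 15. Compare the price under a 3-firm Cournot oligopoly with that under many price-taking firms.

Cournot with 3 identical firms: the symmetric best-response condition is 47 − 6q = 15. Each firm produces q = 16/3, total output Q = 16, price P = 23.
Under competition P = MC = 15, so Q = (47 − 15)/1.5 = 64/3.

Cournot: P = 23; Competition: P = 15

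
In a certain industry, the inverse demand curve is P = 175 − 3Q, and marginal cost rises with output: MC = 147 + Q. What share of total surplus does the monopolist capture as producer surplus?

Monopoly sets MR = MC: 175 − 6Q = 147 + Q ⇒ Q = 4, P = 175 − 3·4 = 163.
CS = ½·(175 − 163)·4 = 24.
PS = P·Q − VC(Q) = 163·4 − (147·4 + ½·1·4²) = 56.
Share captured = PS/TS = 56/80 = 0.7.

PS/TS = 0.7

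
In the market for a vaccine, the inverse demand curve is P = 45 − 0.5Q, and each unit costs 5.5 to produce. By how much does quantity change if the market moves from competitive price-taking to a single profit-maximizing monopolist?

Quantity falls by 39.5

Competitive firms price at marginal cost: P = 5.5, giving Q = 79.
Monopoly sets MR = MC: 45 − Q = 5.5 ⇒ Q = 39.5, P = 45 − 0.5·39.5 = 25.25.
Change in quantity: 39.5 − 79 = −39.5.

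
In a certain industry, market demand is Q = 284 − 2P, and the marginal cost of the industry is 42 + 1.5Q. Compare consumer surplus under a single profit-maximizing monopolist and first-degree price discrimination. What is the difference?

Inverting demand: P = 142 − 0.5Q.
The monopolist equates marginal revenue to marginal cost: 142 − Q = 42 + 1.5Q, so Q = 40. From demand, P = 122.
CS = ½·(142 − 122)·40 = 400.
Under first-degree price discrimination the firm charges each unit its demand price and produces up to where P = MC, i.e. Q = 50. Consumer surplus is zero; producer surplus equals total surplus.
CS = 0.
Change in consumer surplus: 0 − 400 = −400.

CS falls by 400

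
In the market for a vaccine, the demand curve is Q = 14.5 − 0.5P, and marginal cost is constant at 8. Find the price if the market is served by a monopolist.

P = 18.5

Inverting demand: P = 29 − 2Q.
The monopolist equates marginal revenue to marginal cost: 29 − 4Q = 8, so Q = 5.25. From demand, P = 18.5.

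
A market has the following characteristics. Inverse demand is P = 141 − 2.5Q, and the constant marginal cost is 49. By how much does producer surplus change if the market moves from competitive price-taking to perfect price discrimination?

PS rises by 1692.8

Under competition P = MC = 49, so Q = (141 − 49)/2.5 = 36.8.
PS = (49 − 49)·36.8 = 0.
A perfectly discriminating monopolist sells every unit with P(Q) ≥ MC(Q), so output equals the competitive quantity Q = 36.8. Each buyer pays their reservation price, so CS = 0 and the firm captures all surplus.
PS = ½·(141 − 49)·36.8 = 1692.8.
Change in producer surplus: 1692.8 − 0 = 1692.8.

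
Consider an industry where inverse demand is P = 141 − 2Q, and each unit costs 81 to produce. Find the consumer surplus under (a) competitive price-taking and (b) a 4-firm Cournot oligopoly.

Competition: CS = 900; Cournot: CS = 576

Perfect competition: P = MC = 81, so 141 − 2Q = 81 and Q = 30.
CS = ½·(141 − 81)·30 = 900.
In a 4-firm Cournot equilibrium, symmetry and the first-order condition give q = (141 − 81)/(10) = 6. So Q = 24 and P = 93.
CS = ½·(141 − 93)·24 = 576.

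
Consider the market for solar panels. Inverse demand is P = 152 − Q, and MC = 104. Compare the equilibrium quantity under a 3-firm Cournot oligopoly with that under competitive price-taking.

Cournot: Q = 36; Competition: Q = 48

With 3 symmetric Cournot firms, each firm's FOC gives 152 − 4q = 104, so q = 12, Q = 3·12 = 36, and P = 116.
Competitive firms price at marginal cost: P = 104, giving Q = 48.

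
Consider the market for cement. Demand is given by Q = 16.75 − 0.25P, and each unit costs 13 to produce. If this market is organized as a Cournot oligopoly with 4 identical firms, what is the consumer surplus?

CS = 233.28

Inverting demand: P = 67 − 4Q.
With 4 symmetric Cournot firms, each firm's FOC gives 67 − 20q = 13, so q = 2.7, Q = 4·2.7 = 10.8, and P = 23.8.
CS = ½·(67 − 23.8)·10.8 = 233.28.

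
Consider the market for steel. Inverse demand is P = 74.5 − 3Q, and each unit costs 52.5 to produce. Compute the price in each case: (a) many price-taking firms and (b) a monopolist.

Competition: P = 52.5; Monopoly: P = 63.5

Perfect competition: P = MC = 52.5, so 74.5 − 3Q = 52.5 and Q = 22/3.
Monopoly sets MR = MC: 74.5 − 6Q = 52.5 ⇒ Q = 11/3, P = 74.5 − 3·11/3 = 63.5.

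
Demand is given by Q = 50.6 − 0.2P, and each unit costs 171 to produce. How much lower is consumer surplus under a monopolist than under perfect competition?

Inverting demand: P = 253 − 5Q.
Competitive firms price at marginal cost: P = 171, giving Q = 16.4.
CS = ½·(253 − 171)·16.4 = 672.4.
A monopolist chooses Q where MR = MC. MR = 253 − 10Q; setting this equal to 171 gives Q = 8.2 and P = 212.
CS = ½·(253 − 212)·8.2 = 168.1.
Change in consumer surplus: 168.1 − 672.4 = −504.3.

Consumer surplus falls by 504.3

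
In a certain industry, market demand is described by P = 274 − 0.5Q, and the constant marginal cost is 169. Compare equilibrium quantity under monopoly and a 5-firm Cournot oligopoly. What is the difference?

Monopoly sets MR = MC: 274 − Q = 169 ⇒ Q = 105, P = 274 − 0.5·105 = 221.5.
Cournot with 5 identical firms: the symmetric best-response condition is 274 − 3q = 169. Each firm produces q = 35, total output Q = 175, price P = 186.5.
Change in equilibrium quantity: 175 − 105 = 70.

Q rises by 70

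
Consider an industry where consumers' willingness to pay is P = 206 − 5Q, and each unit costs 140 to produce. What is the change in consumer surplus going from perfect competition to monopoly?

Competitive firms price at marginal cost: P = 140, giving Q = 13.2.
CS = ½·(206 − 140)·13.2 = 435.6.
The monopolist equates marginal revenue to marginal cost: 206 − 10Q = 140, so Q = 6.6. From demand, P = 173.
CS = ½·(206 − 173)·6.6 = 108.9.
Change in consumer surplus: 108.9 − 435.6 = −326.7.

CS falls by 326.7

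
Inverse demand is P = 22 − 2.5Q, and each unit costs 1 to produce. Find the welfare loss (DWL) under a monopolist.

DWL = 22.05

Under competition P = MC = 1, so Q = (22 − 1)/2.5 = 8.4.
Monopoly sets MR = MC: 22 − 5Q = 1 ⇒ Q = 4.2, P = 22 − 2.5·4.2 = 11.5.
DWL is the triangle between Q = 4.2 and Q = 8.4: ½·(8.4 − 4.2)·(11.5 − 1) = 22.05.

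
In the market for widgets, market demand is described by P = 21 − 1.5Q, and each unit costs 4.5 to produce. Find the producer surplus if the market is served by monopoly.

A monopolist chooses Q where MR = MC. MR = 21 − 3Q; setting this equal to 4.5 gives Q = 5.5 and P = 12.75.
PS = (12.75 − 4.5)·5.5 = 45.375.

PS = 45.375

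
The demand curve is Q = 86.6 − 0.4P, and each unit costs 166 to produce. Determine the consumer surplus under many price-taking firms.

CS = 510.05

Inverting demand: P = 216.5 − 2.5Q.
Competitive firms price at marginal cost: P = 166, giving Q = 20.2.
CS = ½·(216.5 − 166)·20.2 = 510.05.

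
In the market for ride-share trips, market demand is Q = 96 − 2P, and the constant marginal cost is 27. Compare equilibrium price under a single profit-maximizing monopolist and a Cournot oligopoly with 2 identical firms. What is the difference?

Equilibrium price falls by 3.5

Inverting demand: P = 48 − 0.5Q.
Monopoly sets MR = MC: 48 − Q = 27 ⇒ Q = 21, P = 48 − 0.5·21 = 37.5.
With 2 symmetric Cournot firms, each firm's FOC gives 48 − 1.5q = 27, so q = 14, Q = 2·14 = 28, and P = 34.
Change in equilibrium price: 34 − 37.5 = −3.5.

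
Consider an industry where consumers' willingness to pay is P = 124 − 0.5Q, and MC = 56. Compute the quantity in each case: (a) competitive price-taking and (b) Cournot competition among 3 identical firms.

Competition: Q = 136; Cournot: Q = 102

Competitive firms price at marginal cost: P = 56, giving Q = 136.
With 3 symmetric Cournot firms, each firm's FOC gives 124 − 2q = 56, so q = 34, Q = 3·34 = 102, and P = 73.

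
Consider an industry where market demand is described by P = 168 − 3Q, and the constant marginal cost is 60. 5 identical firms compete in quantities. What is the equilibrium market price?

Cournot with 5 identical firms: the symmetric best-response condition is 168 − 18q = 60. Each firm produces q = 6, total output Q = 30, price P = 78.

P = 78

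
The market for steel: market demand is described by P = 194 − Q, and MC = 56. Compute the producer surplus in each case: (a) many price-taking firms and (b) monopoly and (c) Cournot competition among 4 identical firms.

Perfect competition: P = MC = 56, so 194 − Q = 56 and Q = 138.
PS = (56 − 56)·138 = 0.
The monopolist equates marginal revenue to marginal cost: 194 − 2Q = 56, so Q = 69. From demand, P = 125.
PS = (125 − 56)·69 = 4761.
Cournot with 4 identical firms: the symmetric best-response condition is 194 − 5q = 56. Each firm produces q = 27.6, total output Q = 110.4, price P = 83.6.
PS = (83.6 − 56)·110.4 = 3047.04.

Competition: PS = 0; Monopoly: PS = 4761; Cournot: PS = 3047.04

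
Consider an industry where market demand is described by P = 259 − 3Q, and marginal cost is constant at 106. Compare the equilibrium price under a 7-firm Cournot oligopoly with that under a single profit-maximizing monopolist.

Cournot with 7 identical firms: the symmetric best-response condition is 259 − 24q = 106. Each firm produces q = 6.375, total output Q = 44.625, price P = 125.125.
A monopolist chooses Q where MR = MC. MR = 259 − 6Q; setting this equal to 106 gives Q = 25.5 and P = 182.5.

Cournot: P = 125.125; Monopoly: P = 182.5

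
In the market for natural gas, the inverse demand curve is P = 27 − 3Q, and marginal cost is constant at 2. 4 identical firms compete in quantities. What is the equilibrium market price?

Cournot with 4 identical firms: the symmetric best-response condition is 27 − 15q = 2. Each firm produces q = 5/3, total output Q = 20/3, price P = 7.

P = 7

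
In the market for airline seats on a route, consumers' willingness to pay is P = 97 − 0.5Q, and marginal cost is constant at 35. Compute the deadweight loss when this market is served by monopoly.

DWL = 961

Perfect competition: P = MC = 35, so 97 − 0.5Q = 35 and Q = 124.
Monopoly sets MR = MC: 97 − Q = 35 ⇒ Q = 62, P = 97 − 0.5·62 = 66.
DWL is the triangle between Q = 62 and Q = 124: ½·(124 − 62)·(66 − 35) = 961.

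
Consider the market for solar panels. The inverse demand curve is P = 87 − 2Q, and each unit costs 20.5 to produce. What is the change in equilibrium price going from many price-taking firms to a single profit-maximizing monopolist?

Perfect competition: P = MC = 20.5, so 87 − 2Q = 20.5 and Q = 33.25.
A monopolist chooses Q where MR = MC. MR = 87 − 4Q; setting this equal to 20.5 gives Q = 16.625 and P = 53.75.
Change in equilibrium price: 53.75 − 20.5 = 33.25.

Equilibrium price rises by 33.25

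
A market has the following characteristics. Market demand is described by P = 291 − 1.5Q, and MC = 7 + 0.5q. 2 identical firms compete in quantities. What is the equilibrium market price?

In a 2-firm Cournot equilibrium, symmetry and the first-order condition give q = (291 − 7)/(5) = 56.8. So Q = 113.6 and P = 120.6.

P = 120.6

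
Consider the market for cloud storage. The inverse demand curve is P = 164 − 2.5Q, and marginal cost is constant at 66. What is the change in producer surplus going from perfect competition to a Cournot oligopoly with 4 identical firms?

PS rises by 614.656

Perfect competition: P = MC = 66, so 164 − 2.5Q = 66 and Q = 39.2.
PS = (66 − 66)·39.2 = 0.
With 4 symmetric Cournot firms, each firm's FOC gives 164 − 12.5q = 66, so q = 7.84, Q = 4·7.84 = 31.36, and P = 85.6.
PS = (85.6 − 66)·31.36 = 614.656.
Change in producer surplus: 614.656 − 0 = 614.656.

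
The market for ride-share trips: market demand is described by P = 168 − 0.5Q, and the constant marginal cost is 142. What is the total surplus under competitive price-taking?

TS = 676

Competitive firms price at marginal cost: P = 142, giving Q = 52.
CS = ½·(168 − 142)·52 = 676; PS = (142 − 142)·52 = 0; TS = 676.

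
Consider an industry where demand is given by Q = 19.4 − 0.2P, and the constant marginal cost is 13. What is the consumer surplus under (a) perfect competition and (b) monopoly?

Competition: CS = 705.6; Monopoly: CS = 176.4

Inverting demand: P = 97 − 5Q.
Competitive firms price at marginal cost: P = 13, giving Q = 16.8.
CS = ½·(97 − 13)·16.8 = 705.6.
A monopolist chooses Q where MR = MC. MR = 97 − 10Q; setting this equal to 13 gives Q = 8.4 and P = 55.
CS = ½·(97 − 55)·8.4 = 176.4.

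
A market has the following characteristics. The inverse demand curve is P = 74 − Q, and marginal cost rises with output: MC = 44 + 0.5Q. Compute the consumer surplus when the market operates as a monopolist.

CS = 72

A monopolist chooses Q where MR = MC. MR = 74 − 2Q; setting this equal to 44 + 0.5Q gives Q = 12 and P = 62.
CS = ½·(74 − 62)·12 = 72.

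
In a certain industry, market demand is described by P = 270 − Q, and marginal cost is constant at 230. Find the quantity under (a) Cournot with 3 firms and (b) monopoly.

In a 3-firm Cournot equilibrium, symmetry and the first-order condition give q = (270 − 230)/(4) = 10. So Q = 30 and P = 240.
A monopolist chooses Q where MR = MC. MR = 270 − 2Q; setting this equal to 230 gives Q = 20 and P = 250.

Cournot: Q = 30; Monopoly: Q = 20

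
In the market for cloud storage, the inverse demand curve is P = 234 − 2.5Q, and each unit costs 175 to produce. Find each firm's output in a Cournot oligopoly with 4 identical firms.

With 4 symmetric Cournot firms, each firm's FOC gives 234 − 12.5q = 175, so q = 4.72, Q = 4·4.72 = 18.88, and P = 186.8.

q_i = 4.72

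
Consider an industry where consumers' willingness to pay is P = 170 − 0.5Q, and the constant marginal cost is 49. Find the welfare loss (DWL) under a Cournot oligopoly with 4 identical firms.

DWL = 585.64

Competitive firms price at marginal cost: P = 49, giving Q = 242.
In a 4-firm Cournot equilibrium, symmetry and the first-order condition give q = (170 − 49)/(2.5) = 48.4. So Q = 193.6 and P = 73.2.
DWL is the triangle between Q = 193.6 and Q = 242: ½·(242 − 193.6)·(73.2 − 49) = 585.64.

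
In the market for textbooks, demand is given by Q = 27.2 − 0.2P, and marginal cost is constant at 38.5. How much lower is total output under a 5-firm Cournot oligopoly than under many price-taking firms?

Inverting demand: P = 136 − 5Q.
Under competition P = MC = 38.5, so Q = (136 − 38.5)/5 = 19.5.
With 5 symmetric Cournot firms, each firm's FOC gives 136 − 30q = 38.5, so q = 3.25, Q = 5·3.25 = 16.25, and P = 54.75.
Change in total output: 16.25 − 19.5 = −3.25.

Total output falls by 3.25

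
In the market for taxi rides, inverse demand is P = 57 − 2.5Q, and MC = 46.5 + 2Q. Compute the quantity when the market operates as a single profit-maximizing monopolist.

Q = 1.5

A monopolist chooses Q where MR = MC. MR = 57 − 5Q; setting this equal to 46.5 + 2Q gives Q = 1.5 and P = 53.25.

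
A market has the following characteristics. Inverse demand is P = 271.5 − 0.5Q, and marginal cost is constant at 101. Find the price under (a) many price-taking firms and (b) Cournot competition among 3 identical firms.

Under competition P = MC = 101, so Q = (271.5 − 101)/0.5 = 341.
With 3 symmetric Cournot firms, each firm's FOC gives 271.5 − 2q = 101, so q = 85.25, Q = 3·85.25 = 255.75, and P = 143.625.

Competition: P = 101; Cournot: P = 143.625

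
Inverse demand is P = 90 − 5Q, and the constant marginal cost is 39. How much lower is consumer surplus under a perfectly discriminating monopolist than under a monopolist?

A monopolist chooses Q where MR = MC. MR = 90 − 10Q; setting this equal to 39 gives Q = 5.1 and P = 64.5.
CS = ½·(90 − 64.5)·5.1 = 65.025.
A perfectly discriminating monopolist sells every unit with P(Q) ≥ MC(Q), so output equals the competitive quantity Q = 10.2. Each buyer pays their reservation price, so CS = 0 and the firm captures all surplus.
CS = 0.
Change in consumer surplus: 0 − 65.025 = −65.025.

CS falls by 65.025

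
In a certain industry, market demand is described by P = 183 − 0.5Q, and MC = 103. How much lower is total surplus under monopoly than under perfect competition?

TS falls by 1600

Competitive firms price at marginal cost: P = 103, giving Q = 160.
CS = ½·(183 − 103)·160 = 6400; PS = (103 − 103)·160 = 0; TS = 6400.
A monopolist chooses Q where MR = MC. MR = 183 − Q; setting this equal to 103 gives Q = 80 and P = 143.
CS = ½·(183 − 143)·80 = 1600; PS = (143 − 103)·80 = 3200; TS = 4800.
Change in total surplus: 4800 − 6400 = −1600.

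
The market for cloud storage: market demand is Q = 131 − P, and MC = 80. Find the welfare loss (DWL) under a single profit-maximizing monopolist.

DWL = 325.125

Inverting demand: P = 131 − Q.
Under competition P = MC = 80, so Q = (131 − 80)/1 = 51.
A monopolist chooses Q where MR = MC. MR = 131 − 2Q; setting this equal to 80 gives Q = 25.5 and P = 105.5.
DWL is the triangle between Q = 25.5 and Q = 51: ½·(51 − 25.5)·(105.5 − 80) = 325.125.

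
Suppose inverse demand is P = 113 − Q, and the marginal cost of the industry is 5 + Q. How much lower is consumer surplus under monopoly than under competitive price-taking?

Competitive equilibrium sets price equal to marginal cost: 113 − Q = 5 + Q, so Q = 54 and P = 59.
CS = ½·(113 − 59)·54 = 1458.
Monopoly sets MR = MC: 113 − 2Q = 5 + Q ⇒ Q = 36, P = 113 − 36 = 77.
CS = ½·(113 − 77)·36 = 648.
Change in consumer surplus: 648 − 1458 = −810.

Consumer surplus falls by 810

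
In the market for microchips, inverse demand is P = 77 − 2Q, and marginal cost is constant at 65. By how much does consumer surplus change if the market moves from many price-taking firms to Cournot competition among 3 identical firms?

CS falls by 15.75

Competitive firms price at marginal cost: P = 65, giving Q = 6.
CS = ½·(77 − 65)·6 = 36.
With 3 symmetric Cournot firms, each firm's FOC gives 77 − 8q = 65, so q = 1.5, Q = 3·1.5 = 4.5, and P = 68.
CS = ½·(77 − 68)·4.5 = 20.25.
Change in consumer surplus: 20.25 − 36 = −15.75.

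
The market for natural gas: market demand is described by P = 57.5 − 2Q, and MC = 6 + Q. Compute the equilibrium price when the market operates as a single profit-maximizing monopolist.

P = 36.9

A monopolist chooses Q where MR = MC. MR = 57.5 − 4Q; setting this equal to 6 + Q gives Q = 10.3 and P = 36.9.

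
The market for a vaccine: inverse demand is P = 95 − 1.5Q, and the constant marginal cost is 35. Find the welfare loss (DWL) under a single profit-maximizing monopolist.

Competitive firms price at marginal cost: P = 35, giving Q = 40.
Monopoly sets MR = MC: 95 − 3Q = 35 ⇒ Q = 20, P = 95 − 1.5·20 = 65.
DWL is the triangle between Q = 20 and Q = 40: ½·(40 − 20)·(65 − 35) = 300.

DWL = 300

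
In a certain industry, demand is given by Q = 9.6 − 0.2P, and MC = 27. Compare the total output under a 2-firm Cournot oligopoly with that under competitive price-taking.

Cournot: Q = 2.8; Competition: Q = 4.2

Inverting demand: P = 48 − 5Q.
Cournot with 2 identical firms: the symmetric best-response condition is 48 − 15q = 27. Each firm produces q = 1.4, total output Q = 2.8, price P = 34.
Under competition P = MC = 27, so Q = (48 − 27)/5 = 4.2.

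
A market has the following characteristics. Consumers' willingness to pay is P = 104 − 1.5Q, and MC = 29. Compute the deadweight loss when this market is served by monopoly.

DWL = 468.75

Under competition P = MC = 29, so Q = (104 − 29)/1.5 = 50.
A monopolist chooses Q where MR = MC. MR = 104 − 3Q; setting this equal to 29 gives Q = 25 and P = 66.5.
DWL is the triangle between Q = 25 and Q = 50: ½·(50 − 25)·(66.5 − 29) = 468.75.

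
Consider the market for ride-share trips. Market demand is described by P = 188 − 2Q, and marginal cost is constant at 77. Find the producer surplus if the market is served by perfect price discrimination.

Under first-degree price discrimination the firm charges each unit its demand price and produces up to where P = MC, i.e. Q = 55.5. Consumer surplus is zero; producer surplus equals total surplus.
PS = ½·(188 − 77)·55.5 = 3080.25.

PS = 3080.25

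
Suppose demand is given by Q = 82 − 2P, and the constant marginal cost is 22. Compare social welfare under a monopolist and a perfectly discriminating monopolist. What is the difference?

TS rises by 90.25

Inverting demand: P = 41 − 0.5Q.
A monopolist chooses Q where MR = MC. MR = 41 − Q; setting this equal to 22 gives Q = 19 and P = 31.5.
CS = ½·(41 − 31.5)·19 = 90.25; PS = (31.5 − 22)·19 = 180.5; TS = 270.75.
Under first-degree price discrimination the firm charges each unit its demand price and produces up to where P = MC, i.e. Q = 38. Consumer surplus is zero; producer surplus equals total surplus.
TS = 361 (equal to competitive TS).
Change in social welfare: 361 − 270.75 = 90.25.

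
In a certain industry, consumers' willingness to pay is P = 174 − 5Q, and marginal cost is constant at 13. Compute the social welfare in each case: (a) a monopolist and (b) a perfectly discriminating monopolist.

The monopolist equates marginal revenue to marginal cost: 174 − 10Q = 13, so Q = 16.1. From demand, P = 93.5.
CS = ½·(174 − 93.5)·16.1 = 648.025; PS = (93.5 − 13)·16.1 = 1296.05; TS = 1944.075.
Under first-degree price discrimination the firm charges each unit its demand price and produces up to where P = MC, i.e. Q = 32.2. Consumer surplus is zero; producer surplus equals total surplus.
TS = 2592.1 (equal to competitive TS).

Monopoly: TS = 1944.075; Perfect PD: TS = 2592.1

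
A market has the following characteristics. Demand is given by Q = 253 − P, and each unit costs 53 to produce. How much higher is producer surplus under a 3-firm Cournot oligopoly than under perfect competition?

Inverting demand: P = 253 − Q.
Competitive firms price at marginal cost: P = 53, giving Q = 200.
PS = (53 − 53)·200 = 0.
In a 3-firm Cournot equilibrium, symmetry and the first-order condition give q = (253 − 53)/(4) = 50. So Q = 150 and P = 103.
PS = (103 − 53)·150 = 7500.
Change in producer surplus: 7500 − 0 = 7500.

Producer surplus rises by 7500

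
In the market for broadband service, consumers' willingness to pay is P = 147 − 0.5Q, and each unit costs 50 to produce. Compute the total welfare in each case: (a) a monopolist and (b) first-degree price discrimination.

Monopoly: TS = 7056.75; Perfect PD: TS = 9409

The monopolist equates marginal revenue to marginal cost: 147 − Q = 50, so Q = 97. From demand, P = 98.5.
CS = ½·(147 − 98.5)·97 = 2352.25; PS = (98.5 − 50)·97 = 4704.5; TS = 7056.75.
Under first-degree price discrimination the firm charges each unit its demand price and produces up to where P = MC, i.e. Q = 194. Consumer surplus is zero; producer surplus equals total surplus.
TS = 9409 (equal to competitive TS).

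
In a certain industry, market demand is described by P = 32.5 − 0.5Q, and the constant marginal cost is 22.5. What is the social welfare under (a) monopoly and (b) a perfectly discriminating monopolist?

Monopoly: TS = 75; Perfect PD: TS = 100

A monopolist chooses Q where MR = MC. MR = 32.5 − Q; setting this equal to 22.5 gives Q = 10 and P = 27.5.
CS = ½·(32.5 − 27.5)·10 = 25; PS = (27.5 − 22.5)·10 = 50; TS = 75.
Under first-degree price discrimination the firm charges each unit its demand price and produces up to where P = MC, i.e. Q = 20. Consumer surplus is zero; producer surplus equals total surplus.
TS = 100 (equal to competitive TS).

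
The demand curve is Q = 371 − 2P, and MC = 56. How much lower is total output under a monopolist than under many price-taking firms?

Inverting demand: P = 185.5 − 0.5Q.
Competitive firms price at marginal cost: P = 56, giving Q = 259.
Monopoly sets MR = MC: 185.5 − Q = 56 ⇒ Q = 129.5, P = 185.5 − 0.5·129.5 = 120.75.
Change in total output: 129.5 − 259 = −129.5.

Total output falls by 129.5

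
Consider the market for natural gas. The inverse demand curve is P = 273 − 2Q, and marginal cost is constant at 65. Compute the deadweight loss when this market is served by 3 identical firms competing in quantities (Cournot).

DWL = 676

Competitive firms price at marginal cost: P = 65, giving Q = 104.
Cournot with 3 identical firms: the symmetric best-response condition is 273 − 8q = 65. Each firm produces q = 26, total output Q = 78, price P = 117.
DWL is the triangle between Q = 78 and Q = 104: ½·(104 − 78)·(117 − 65) = 676.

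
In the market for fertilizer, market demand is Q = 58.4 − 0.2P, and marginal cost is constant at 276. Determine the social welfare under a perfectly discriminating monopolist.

Inverting demand: P = 292 − 5Q.
Under first-degree price discrimination the firm charges each unit its demand price and produces up to where P = MC, i.e. Q = 3.2. Consumer surplus is zero; producer surplus equals total surplus.
TS = 25.6 (equal to competitive TS).

TS = 25.6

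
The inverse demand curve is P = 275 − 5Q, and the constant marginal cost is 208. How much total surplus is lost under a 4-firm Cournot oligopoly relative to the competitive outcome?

DWL = 17.956

Competitive firms price at marginal cost: P = 208, giving Q = 13.4.
With 4 symmetric Cournot firms, each firm's FOC gives 275 − 25q = 208, so q = 2.68, Q = 4·2.68 = 10.72, and P = 221.4.
DWL is the triangle between Q = 10.72 and Q = 13.4: ½·(13.4 − 10.72)·(221.4 − 208) = 17.956.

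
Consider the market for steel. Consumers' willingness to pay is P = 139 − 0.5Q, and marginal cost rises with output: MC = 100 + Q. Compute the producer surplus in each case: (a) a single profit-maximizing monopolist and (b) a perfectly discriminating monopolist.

Monopoly: PS = 380.25; Perfect PD: PS = 507

The monopolist equates marginal revenue to marginal cost: 139 − Q = 100 + Q, so Q = 19.5. From demand, P = 129.25.
PS = P·Q − VC(Q) = 129.25·19.5 − (100·19.5 + ½·1·19.5²) = 380.25.
With perfect price discrimination, output is the efficient level Q = 26 (where demand meets MC), but every buyer pays their willingness to pay: CS = 0 and PS = total surplus.
PS = ½·(139 − 100)·26 = 507.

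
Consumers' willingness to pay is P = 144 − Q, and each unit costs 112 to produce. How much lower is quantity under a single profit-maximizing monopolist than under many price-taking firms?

Competitive firms price at marginal cost: P = 112, giving Q = 32.
The monopolist equates marginal revenue to marginal cost: 144 − 2Q = 112, so Q = 16. From demand, P = 128.
Change in quantity: 16 − 32 = −16.

Q falls by 16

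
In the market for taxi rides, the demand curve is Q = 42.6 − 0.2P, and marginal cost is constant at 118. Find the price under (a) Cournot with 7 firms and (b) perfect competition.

Cournot: P = 129.875; Competition: P = 118

Inverting demand: P = 213 − 5Q.
With 7 symmetric Cournot firms, each firm's FOC gives 213 − 40q = 118, so q = 2.375, Q = 7·2.375 = 16.625, and P = 129.875.
Competitive firms price at marginal cost: P = 118, giving Q = 19.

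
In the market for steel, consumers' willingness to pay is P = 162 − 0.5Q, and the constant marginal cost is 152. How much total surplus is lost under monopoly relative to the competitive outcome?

Perfect competition: P = MC = 152, so 162 − 0.5Q = 152 and Q = 20.
The monopolist equates marginal revenue to marginal cost: 162 − Q = 152, so Q = 10. From demand, P = 157.
DWL is the triangle between Q = 10 and Q = 20: ½·(20 − 10)·(157 − 152) = 25.

DWL = 25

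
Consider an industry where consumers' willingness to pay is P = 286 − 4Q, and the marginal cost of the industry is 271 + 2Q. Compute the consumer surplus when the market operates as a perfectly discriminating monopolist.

With perfect price discrimination, output is the efficient level Q = 2.5 (where demand meets MC), but every buyer pays their willingness to pay: CS = 0 and PS = total surplus.
CS = 0.

CS = 0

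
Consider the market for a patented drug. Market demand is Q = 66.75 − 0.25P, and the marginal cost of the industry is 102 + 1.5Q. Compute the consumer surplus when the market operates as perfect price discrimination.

CS = 0

Inverting demand: P = 267 − 4Q.
A perfectly discriminating monopolist sells every unit with P(Q) ≥ MC(Q), so output equals the competitive quantity Q = 30. Each buyer pays their reservation price, so CS = 0 and the firm captures all surplus.
CS = 0.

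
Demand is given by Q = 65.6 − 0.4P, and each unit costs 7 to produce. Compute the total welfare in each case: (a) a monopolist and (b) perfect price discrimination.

Inverting demand: P = 164 − 2.5Q.
A monopolist chooses Q where MR = MC. MR = 164 − 5Q; setting this equal to 7 gives Q = 31.4 and P = 85.5.
CS = ½·(164 − 85.5)·31.4 = 1232.45; PS = (85.5 − 7)·31.4 = 2464.9; TS = 3697.35.
With perfect price discrimination, output is the efficient level Q = 62.8 (where demand meets MC), but every buyer pays their willingness to pay: CS = 0 and PS = total surplus.
TS = 4929.8 (equal to competitive TS).

Monopoly: TS = 3697.35; Perfect PD: TS = 4929.8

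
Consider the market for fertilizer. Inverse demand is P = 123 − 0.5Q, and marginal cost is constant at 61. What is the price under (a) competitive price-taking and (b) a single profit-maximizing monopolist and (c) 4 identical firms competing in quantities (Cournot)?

Under competition P = MC = 61, so Q = (123 − 61)/0.5 = 124.
The monopolist equates marginal revenue to marginal cost: 123 − Q = 61, so Q = 62. From demand, P = 92.
In a 4-firm Cournot equilibrium, symmetry and the first-order condition give q = (123 − 61)/(2.5) = 24.8. So Q = 99.2 and P = 73.4.

Competition: P = 61; Monopoly: P = 92; Cournot: P = 73.4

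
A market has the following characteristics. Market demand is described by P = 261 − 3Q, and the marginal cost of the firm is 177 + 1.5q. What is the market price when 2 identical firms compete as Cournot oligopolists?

Cournot with 2 identical firms: the symmetric best-response condition is 261 − 9q = 177 + 1.5q. Each firm produces q = 8, total output Q = 16, price P = 213.

P = 213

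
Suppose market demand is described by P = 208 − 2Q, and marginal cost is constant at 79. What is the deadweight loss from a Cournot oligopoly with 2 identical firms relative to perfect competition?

Perfect competition: P = MC = 79, so 208 − 2Q = 79 and Q = 64.5.
In a 2-firm Cournot equilibrium, symmetry and the first-order condition give q = (208 − 79)/(6) = 21.5. So Q = 43 and P = 122.
DWL is the triangle between Q = 43 and Q = 64.5: ½·(64.5 − 43)·(122 − 79) = 462.25.

DWL = 462.25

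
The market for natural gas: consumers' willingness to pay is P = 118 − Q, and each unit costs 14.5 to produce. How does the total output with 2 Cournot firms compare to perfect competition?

Cournot: Q = 69; Competition: Q = 103.5

With 2 symmetric Cournot firms, each firm's FOC gives 118 − 3q = 14.5, so q = 34.5, Q = 2·34.5 = 69, and P = 49.
Perfect competition: P = MC = 14.5, so 118 − Q = 14.5 and Q = 103.5.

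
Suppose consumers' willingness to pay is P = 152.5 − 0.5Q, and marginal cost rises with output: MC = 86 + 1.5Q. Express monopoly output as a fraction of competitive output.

The monopolist equates marginal revenue to marginal cost: 152.5 − Q = 86 + 1.5Q, so Q = 26.6. From demand, P = 139.2.
Under competition P = MC: 152.5 − 0.5Q = 86 + 1.5Q ⇒ Q = 33.25, P = 135.875.
Ratio Q_m/Q_c = 26.6/33.25 = 0.8.

Q_m/Q_c = 0.8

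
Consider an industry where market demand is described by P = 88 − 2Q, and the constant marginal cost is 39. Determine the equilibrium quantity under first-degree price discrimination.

A perfectly discriminating monopolist sells every unit with P(Q) ≥ MC(Q), so output equals the competitive quantity Q = 24.5. Each buyer pays their reservation price, so CS = 0 and the firm captures all surplus.

Q = 24.5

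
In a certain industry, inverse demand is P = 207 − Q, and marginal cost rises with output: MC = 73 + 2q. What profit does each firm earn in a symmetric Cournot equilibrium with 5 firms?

π_i = 561.125

In a 5-firm Cournot equilibrium, symmetry and the first-order condition give q = (207 − 73)/(8) = 16.75. So Q = 83.75 and P = 123.25.
Each firm's profit = 123.25·16.75 − (73·16.75 + ½·2·16.75²) = 561.125.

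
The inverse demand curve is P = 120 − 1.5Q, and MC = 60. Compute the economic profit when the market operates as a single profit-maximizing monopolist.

Monopoly sets MR = MC: 120 − 3Q = 60 ⇒ Q = 20, P = 120 − 1.5·20 = 90.
Profit = (90 − 60)·20 = 600.

Profit = 600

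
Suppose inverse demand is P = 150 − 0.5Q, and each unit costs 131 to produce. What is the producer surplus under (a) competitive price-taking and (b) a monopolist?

Under competition P = MC = 131, so Q = (150 − 131)/0.5 = 38.
PS = (131 − 131)·38 = 0.
A monopolist chooses Q where MR = MC. MR = 150 − Q; setting this equal to 131 gives Q = 19 and P = 140.5.
PS = (140.5 − 131)·19 = 180.5.

Competition: PS = 0; Monopoly: PS = 180.5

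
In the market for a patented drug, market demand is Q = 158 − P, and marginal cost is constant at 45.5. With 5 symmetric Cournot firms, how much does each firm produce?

Inverting demand: P = 158 − Q.
With 5 symmetric Cournot firms, each firm's FOC gives 158 − 6q = 45.5, so q = 18.75, Q = 5·18.75 = 93.75, and P = 64.25.

q_i = 18.75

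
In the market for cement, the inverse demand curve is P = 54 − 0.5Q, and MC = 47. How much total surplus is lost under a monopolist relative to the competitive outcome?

Under competition P = MC = 47, so Q = (54 − 47)/0.5 = 14.
Monopoly sets MR = MC: 54 − Q = 47 ⇒ Q = 7, P = 54 − 0.5·7 = 50.5.
DWL is the triangle between Q = 7 and Q = 14: ½·(14 − 7)·(50.5 − 47) = 12.25.

DWL = 12.25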